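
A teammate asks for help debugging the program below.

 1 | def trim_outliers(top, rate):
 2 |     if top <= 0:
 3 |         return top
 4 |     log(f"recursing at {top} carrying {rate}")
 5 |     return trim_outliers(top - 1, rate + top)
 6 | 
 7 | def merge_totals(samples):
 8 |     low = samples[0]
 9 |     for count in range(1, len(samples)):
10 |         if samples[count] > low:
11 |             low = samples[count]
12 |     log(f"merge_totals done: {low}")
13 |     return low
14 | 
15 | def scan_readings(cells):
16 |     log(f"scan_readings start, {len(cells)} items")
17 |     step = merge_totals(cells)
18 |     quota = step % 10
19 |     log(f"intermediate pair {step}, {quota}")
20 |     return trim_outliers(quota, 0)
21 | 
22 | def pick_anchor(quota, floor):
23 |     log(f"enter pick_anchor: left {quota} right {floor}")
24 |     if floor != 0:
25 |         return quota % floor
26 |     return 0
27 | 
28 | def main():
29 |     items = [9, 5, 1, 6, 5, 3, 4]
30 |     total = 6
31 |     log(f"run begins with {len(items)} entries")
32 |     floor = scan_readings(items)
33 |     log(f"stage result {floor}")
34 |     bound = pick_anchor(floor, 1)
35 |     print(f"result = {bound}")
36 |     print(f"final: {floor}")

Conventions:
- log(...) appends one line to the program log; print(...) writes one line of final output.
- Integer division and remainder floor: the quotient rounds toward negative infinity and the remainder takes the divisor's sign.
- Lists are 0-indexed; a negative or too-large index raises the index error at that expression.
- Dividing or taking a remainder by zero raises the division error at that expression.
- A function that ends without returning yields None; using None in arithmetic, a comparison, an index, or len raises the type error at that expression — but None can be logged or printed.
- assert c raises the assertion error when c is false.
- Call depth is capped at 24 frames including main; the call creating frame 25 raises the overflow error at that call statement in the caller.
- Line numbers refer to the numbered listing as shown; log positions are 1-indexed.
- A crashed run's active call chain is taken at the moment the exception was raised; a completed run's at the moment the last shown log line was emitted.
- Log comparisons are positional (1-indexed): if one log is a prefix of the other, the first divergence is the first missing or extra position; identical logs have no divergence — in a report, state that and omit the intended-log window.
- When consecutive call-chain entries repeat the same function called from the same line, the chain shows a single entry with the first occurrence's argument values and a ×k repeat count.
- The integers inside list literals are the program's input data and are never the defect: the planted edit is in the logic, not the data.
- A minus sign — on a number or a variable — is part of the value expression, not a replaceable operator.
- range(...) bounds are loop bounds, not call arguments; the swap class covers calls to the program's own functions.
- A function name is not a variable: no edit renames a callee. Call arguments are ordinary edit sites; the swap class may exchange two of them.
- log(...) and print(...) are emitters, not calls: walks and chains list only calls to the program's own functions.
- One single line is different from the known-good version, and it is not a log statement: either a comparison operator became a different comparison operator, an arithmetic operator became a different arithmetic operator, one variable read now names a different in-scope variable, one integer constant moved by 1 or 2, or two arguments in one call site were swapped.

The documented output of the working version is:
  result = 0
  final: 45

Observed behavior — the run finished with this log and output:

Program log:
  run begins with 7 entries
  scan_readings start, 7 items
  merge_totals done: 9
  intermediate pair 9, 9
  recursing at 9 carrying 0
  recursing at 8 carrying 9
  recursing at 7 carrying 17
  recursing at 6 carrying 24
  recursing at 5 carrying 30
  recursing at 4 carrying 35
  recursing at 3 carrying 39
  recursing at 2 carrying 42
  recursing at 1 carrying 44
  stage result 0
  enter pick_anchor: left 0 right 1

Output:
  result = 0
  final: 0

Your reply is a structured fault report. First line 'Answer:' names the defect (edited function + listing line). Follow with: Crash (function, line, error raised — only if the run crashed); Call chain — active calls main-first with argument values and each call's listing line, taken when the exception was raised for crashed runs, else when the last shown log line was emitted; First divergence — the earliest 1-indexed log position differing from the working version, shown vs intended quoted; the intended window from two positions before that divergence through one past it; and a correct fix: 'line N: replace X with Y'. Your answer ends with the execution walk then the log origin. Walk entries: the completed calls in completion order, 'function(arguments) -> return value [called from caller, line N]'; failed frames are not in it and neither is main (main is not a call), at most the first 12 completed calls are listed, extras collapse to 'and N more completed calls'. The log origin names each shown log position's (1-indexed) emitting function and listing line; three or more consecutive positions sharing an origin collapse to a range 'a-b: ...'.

Answer: the defect is in trim_outliers at line 3.
Key fact: Log line 14 is where behavior first shows: 'stage result 0' appears instead of 'stage result 45'.
Call chain: main -> pick_anchor(0, 1) (called at line 34).
First divergence: position 14; shown 'stage result 0' vs intended 'stage result 45'.
Intended log window:
  12: recursing at 2 carrying 42
  13: recursing at 1 carrying 44
  14: stage result 45
  15: enter pick_anchor: left 45 right 1
Execution walk:
  merge_totals([9, 5, 1, 6, 5, 3, 4]) -> 9  [called from scan_readings, line 17]
  trim_outliers(0, 45) -> 0  [called from trim_outliers, line 5]
  trim_outliers(1, 44) -> 0  [called from trim_outliers, line 5]
  trim_outliers(2, 42) -> 0  [called from trim_outliers, line 5]
  trim_outliers(3, 39) -> 0  [called from trim_outliers, line 5]
  trim_outliers(4, 35) -> 0  [called from trim_outliers, line 5]
  trim_outliers(5, 30) -> 0  [called from trim_outliers, line 5]
  trim_outliers(6, 24) -> 0  [called from trim_outliers, line 5]
  trim_outliers(7, 17) -> 0  [called from trim_outliers, line 5]
  trim_outliers(8, 9) -> 0  [called from trim_outliers, line 5]
  trim_outliers(9, 0) -> 0  [called from scan_readings, line 20]
  scan_readings([9, 5, 1, 6, 5, 3, 4]) -> 0  [called from main, line 32]
  ... and 1 more completed call
Origin of each log line:
  1: from main, line 31
  2: from scan_readings, line 16
  3: from merge_totals, line 12
  4: from scan_readings, line 19
  5-13: from trim_outliers, line 4
  14: from main, line 33
  15: from pick_anchor, line 23
A correct fix: line 3: replace `top` with `rate`.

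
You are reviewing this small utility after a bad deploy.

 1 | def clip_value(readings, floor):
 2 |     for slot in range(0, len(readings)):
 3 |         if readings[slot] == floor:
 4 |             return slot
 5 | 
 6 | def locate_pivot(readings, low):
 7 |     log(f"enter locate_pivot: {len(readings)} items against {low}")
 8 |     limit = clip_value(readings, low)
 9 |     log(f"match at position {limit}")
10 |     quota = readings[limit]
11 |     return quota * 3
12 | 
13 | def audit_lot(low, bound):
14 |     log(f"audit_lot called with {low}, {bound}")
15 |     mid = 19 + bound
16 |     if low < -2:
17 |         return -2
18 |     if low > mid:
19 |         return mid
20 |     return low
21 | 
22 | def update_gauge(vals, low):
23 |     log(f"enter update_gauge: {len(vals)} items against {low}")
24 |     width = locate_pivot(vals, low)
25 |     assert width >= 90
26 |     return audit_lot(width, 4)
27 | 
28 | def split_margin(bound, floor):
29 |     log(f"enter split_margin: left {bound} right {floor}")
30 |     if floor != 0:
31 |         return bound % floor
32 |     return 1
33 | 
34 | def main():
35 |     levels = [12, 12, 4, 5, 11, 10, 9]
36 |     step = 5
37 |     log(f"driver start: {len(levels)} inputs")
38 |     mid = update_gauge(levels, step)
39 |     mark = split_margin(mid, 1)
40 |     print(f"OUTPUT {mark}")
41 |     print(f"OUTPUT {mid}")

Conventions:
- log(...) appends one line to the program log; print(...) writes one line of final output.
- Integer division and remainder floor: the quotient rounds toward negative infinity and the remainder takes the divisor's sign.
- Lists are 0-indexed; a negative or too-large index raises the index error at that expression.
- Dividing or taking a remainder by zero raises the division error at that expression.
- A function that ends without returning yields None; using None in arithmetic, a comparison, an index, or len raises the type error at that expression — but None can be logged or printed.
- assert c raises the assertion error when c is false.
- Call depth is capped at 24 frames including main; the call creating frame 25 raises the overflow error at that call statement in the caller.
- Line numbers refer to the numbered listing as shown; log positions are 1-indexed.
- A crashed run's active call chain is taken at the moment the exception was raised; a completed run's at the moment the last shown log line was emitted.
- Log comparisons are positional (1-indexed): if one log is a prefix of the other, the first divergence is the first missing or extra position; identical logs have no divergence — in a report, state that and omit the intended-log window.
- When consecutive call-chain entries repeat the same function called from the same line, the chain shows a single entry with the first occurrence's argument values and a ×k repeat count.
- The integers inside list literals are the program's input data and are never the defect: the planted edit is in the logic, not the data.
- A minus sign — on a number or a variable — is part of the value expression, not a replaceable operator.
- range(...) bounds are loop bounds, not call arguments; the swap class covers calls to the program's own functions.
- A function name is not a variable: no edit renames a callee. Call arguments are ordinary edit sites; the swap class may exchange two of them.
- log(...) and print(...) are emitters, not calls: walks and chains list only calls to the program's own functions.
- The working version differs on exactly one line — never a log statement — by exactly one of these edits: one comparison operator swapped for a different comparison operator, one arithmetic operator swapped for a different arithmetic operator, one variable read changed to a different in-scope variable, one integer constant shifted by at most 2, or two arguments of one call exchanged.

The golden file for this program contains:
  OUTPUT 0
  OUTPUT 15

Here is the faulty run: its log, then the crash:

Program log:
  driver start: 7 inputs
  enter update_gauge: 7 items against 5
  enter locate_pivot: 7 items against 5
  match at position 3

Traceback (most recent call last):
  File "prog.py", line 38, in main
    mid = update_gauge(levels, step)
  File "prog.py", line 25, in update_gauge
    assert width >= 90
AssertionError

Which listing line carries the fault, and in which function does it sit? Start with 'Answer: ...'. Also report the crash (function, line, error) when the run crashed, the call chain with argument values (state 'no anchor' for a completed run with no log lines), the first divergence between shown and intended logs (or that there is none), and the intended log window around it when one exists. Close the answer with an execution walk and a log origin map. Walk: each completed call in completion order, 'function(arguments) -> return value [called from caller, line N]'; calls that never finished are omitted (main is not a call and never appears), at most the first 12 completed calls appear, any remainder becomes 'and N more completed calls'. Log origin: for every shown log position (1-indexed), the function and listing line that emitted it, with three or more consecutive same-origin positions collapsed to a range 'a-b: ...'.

Answer: the defect is in update_gauge at line 25.
The tell: A complete run would log 'audit_lot called with 15, 4' next, but this one stopped at 4 lines.
Crash: update_gauge, line 25, AssertionError.
Call chain: main -> update_gauge([12, 12, 4, 5, 11, 10, 9], 5) (called at line 38).
First divergence: position 5 — after 4 matching lines the faulty run goes silent; intended next line 'audit_lot called with 15, 4'.
Intended log window:
  3: enter locate_pivot: 7 items against 5
  4: match at position 3
  5: audit_lot called with 15, 4
  6: enter split_margin: left 15 right 1
Execution walk:
  clip_value([12, 12, 4, 5, 11, 10, 9], 5) -> 3  [called from locate_pivot, line 8]
  locate_pivot([12, 12, 4, 5, 11, 10, 9], 5) -> 15  [called from update_gauge, line 24]
Origin of each log line:
  1: from main, line 37
  2: from update_gauge, line 23
  3: from locate_pivot, line 7
  4: from locate_pivot, line 9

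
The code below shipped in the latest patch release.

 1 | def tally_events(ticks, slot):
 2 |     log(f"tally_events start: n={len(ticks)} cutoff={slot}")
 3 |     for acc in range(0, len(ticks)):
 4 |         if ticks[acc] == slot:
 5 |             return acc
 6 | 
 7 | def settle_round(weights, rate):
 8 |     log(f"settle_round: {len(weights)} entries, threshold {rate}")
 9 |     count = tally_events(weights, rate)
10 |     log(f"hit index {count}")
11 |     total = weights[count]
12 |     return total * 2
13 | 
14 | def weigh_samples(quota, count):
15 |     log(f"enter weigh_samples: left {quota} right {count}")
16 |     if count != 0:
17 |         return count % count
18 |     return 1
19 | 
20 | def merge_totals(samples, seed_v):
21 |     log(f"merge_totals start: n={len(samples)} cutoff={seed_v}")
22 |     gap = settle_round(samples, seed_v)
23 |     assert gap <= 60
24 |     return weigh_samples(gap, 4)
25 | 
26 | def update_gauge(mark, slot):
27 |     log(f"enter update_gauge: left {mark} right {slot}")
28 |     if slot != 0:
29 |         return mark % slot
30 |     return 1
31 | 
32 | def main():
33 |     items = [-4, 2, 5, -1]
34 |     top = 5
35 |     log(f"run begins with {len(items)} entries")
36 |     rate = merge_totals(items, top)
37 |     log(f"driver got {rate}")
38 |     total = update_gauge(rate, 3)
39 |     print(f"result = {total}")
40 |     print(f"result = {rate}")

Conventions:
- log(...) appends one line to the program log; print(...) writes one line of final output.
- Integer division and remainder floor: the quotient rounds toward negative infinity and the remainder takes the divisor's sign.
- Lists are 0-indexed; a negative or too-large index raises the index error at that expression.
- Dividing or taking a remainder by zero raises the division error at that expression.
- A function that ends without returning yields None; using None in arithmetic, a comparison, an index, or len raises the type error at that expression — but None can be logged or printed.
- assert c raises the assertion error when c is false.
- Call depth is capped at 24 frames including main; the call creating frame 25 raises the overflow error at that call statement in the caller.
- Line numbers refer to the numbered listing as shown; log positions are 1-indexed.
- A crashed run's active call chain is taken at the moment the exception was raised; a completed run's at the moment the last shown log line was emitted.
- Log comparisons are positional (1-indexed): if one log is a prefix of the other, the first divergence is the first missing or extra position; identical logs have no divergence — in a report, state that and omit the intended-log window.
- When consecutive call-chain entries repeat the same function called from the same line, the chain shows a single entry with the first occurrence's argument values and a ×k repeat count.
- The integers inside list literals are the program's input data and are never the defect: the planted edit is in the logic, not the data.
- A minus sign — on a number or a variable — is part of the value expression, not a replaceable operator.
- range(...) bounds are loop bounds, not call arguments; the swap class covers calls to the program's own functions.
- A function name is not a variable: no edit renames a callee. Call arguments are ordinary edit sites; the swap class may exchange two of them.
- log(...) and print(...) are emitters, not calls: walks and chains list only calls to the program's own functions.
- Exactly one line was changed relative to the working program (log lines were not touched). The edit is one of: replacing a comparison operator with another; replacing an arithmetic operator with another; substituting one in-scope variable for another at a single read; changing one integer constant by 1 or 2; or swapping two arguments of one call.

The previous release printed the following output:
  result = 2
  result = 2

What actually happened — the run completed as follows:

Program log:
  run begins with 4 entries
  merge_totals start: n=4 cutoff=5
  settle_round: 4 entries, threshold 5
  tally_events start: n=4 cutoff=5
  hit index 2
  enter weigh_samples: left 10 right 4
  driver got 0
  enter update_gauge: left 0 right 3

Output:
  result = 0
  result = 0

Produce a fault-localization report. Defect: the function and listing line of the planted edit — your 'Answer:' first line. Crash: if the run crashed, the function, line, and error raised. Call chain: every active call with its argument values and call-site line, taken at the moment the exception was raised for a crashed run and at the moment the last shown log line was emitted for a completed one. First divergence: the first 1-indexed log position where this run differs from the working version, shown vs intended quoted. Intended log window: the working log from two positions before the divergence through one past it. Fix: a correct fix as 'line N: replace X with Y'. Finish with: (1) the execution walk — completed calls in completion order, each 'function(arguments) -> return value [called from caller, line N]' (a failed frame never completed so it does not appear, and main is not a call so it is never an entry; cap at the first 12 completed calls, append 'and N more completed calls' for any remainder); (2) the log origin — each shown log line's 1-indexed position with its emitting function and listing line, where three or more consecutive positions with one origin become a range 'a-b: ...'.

Answer: the defect is in weigh_samples at line 17.
Core observation: At log position 7 the runs split — shown 'driver got 0', but the working version logs 'driver got 2'.
Call chain: main -> update_gauge(0, 3) (called at line 38).
First divergence: position 7 — the shown line 'driver got 0' should read 'driver got 2'.
Intended log window:
  5: hit index 2
  6: enter weigh_samples: left 10 right 4
  7: driver got 2
  8: enter update_gauge: left 2 right 3
Execution walk:
  tally_events([-4, 2, 5, -1], 5) -> 2  [called from settle_round, line 9]
  settle_round([-4, 2, 5, -1], 5) -> 10  [called from merge_totals, line 22]
  weigh_samples(10, 4) -> 0  [called from merge_totals, line 24]
  merge_totals([-4, 2, 5, -1], 5) -> 0  [called from main, line 36]
  update_gauge(0, 3) -> 0  [called from main, line 38]
Log line origins:
  1: logged in main at line 35
  2: logged in merge_totals at line 21
  3: logged in settle_round at line 8
  4: logged in tally_events at line 2
  5: logged in settle_round at line 10
  6: logged in weigh_samples at line 15
  7: logged in main at line 37
  8: logged in update_gauge at line 27
A correct fix: line 17: replace `count % count` with `quota % count`.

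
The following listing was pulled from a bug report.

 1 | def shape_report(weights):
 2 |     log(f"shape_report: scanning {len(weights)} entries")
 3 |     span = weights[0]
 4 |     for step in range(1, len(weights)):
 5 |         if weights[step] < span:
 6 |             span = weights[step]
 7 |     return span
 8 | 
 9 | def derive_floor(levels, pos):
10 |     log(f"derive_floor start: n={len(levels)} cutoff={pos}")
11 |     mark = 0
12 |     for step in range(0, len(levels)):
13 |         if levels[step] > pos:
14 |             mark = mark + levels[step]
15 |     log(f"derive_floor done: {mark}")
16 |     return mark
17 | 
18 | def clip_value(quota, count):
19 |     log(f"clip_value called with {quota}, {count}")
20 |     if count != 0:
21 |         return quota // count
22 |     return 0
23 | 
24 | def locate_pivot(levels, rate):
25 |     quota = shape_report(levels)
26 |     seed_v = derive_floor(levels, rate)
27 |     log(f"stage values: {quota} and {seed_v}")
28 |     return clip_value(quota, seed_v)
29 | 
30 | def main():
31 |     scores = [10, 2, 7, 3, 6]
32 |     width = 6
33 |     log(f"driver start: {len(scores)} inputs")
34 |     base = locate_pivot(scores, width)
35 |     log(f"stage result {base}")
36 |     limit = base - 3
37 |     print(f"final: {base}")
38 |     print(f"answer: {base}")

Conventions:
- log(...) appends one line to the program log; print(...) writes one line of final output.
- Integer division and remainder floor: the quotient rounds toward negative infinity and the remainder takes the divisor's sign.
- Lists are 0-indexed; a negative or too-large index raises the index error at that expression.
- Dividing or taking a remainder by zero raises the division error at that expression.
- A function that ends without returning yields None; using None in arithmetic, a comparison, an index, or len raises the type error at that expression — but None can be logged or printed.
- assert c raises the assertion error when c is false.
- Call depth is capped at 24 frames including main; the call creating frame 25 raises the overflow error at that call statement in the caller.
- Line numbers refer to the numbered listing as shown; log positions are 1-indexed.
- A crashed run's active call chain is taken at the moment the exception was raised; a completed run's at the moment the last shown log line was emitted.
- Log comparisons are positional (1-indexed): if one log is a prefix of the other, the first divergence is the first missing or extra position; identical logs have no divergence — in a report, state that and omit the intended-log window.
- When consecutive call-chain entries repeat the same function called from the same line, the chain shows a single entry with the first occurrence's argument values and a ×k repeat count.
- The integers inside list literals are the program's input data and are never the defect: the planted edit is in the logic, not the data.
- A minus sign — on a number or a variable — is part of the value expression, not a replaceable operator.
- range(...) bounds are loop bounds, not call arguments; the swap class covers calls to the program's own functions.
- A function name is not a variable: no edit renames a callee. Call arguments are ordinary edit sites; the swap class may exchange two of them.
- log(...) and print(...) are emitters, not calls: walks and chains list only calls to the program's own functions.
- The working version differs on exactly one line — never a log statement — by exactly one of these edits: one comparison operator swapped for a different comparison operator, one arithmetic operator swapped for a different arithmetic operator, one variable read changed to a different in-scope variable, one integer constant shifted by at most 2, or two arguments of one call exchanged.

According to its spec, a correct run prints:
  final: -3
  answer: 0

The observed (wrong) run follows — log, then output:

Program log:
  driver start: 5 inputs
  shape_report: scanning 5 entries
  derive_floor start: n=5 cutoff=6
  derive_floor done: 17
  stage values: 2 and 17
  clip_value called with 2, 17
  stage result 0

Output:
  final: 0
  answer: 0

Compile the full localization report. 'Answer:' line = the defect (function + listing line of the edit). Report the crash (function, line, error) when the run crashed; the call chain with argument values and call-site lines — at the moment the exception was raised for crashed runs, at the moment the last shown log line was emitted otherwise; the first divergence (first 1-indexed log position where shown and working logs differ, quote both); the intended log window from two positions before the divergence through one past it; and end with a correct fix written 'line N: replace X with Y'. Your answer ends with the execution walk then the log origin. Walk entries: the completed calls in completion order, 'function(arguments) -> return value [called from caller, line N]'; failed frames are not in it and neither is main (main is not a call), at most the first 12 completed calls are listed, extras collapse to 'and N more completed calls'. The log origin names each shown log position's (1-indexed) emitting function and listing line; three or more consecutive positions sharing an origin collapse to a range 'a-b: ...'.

Answer: the defect is in main at line 37.
Core observation: No log line changed; the fault shows up purely in the output.
Call chain: main.
First divergence: none — the logs agree in full.
Execution walk:
  shape_report([10, 2, 7, 3, 6]) -> 2  [called from locate_pivot, line 25]
  derive_floor([10, 2, 7, 3, 6], 6) -> 17  [called from locate_pivot, line 26]
  clip_value(2, 17) -> 0  [called from locate_pivot, line 28]
  locate_pivot([10, 2, 7, 3, 6], 6) -> 0  [called from main, line 34]
Origin of each log line:
  1: logged in main at line 33
  2: logged in shape_report at line 2
  3: logged in derive_floor at line 10
  4: logged in derive_floor at line 15
  5: logged in locate_pivot at line 27
  6: logged in clip_value at line 19
  7: logged in main at line 35
A correct fix: line 37: replace `base` with `limit`.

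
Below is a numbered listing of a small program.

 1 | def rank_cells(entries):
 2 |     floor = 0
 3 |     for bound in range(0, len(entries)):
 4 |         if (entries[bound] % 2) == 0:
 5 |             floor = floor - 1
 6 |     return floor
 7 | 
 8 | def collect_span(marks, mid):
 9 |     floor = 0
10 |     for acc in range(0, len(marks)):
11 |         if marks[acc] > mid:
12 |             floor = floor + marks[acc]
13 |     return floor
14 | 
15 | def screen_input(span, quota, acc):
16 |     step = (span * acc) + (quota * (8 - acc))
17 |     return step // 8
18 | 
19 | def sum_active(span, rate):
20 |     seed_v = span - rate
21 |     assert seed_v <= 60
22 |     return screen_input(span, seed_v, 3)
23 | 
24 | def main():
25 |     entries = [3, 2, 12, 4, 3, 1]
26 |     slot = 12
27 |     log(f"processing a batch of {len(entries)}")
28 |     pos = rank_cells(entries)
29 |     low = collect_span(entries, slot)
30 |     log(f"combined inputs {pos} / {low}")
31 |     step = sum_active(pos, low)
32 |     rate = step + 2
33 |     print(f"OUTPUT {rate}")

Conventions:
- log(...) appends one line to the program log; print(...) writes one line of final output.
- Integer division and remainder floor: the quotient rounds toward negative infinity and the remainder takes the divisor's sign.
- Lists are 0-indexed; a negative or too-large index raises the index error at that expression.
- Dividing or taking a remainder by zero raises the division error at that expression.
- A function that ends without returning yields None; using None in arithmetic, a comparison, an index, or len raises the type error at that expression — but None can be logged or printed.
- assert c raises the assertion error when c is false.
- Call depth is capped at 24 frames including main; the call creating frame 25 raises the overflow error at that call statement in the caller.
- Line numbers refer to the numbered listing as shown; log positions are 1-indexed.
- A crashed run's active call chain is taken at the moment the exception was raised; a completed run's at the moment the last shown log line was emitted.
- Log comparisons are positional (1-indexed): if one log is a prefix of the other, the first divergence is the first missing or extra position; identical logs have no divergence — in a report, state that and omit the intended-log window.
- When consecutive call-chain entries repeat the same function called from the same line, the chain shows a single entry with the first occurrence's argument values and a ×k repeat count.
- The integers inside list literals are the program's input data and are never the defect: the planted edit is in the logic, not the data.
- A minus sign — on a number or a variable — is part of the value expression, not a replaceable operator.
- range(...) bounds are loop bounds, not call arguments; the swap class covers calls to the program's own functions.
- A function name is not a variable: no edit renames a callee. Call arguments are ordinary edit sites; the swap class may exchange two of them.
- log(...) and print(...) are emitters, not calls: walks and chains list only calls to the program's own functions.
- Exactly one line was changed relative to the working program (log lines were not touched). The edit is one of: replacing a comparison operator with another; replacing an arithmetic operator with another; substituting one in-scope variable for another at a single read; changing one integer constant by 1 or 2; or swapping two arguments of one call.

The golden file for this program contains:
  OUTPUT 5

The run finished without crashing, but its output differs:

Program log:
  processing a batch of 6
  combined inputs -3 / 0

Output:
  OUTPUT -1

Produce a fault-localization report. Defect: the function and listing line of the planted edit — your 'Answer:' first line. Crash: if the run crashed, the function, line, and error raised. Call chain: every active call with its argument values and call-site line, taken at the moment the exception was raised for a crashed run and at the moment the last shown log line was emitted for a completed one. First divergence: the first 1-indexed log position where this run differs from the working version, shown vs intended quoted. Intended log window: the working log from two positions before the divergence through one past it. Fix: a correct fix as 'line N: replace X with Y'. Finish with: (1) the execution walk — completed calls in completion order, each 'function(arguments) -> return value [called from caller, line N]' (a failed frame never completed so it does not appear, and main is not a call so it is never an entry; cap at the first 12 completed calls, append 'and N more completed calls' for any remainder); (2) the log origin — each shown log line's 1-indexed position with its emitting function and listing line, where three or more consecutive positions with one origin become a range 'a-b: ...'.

Answer: the defect is in rank_cells at line 5.
Core observation: Everything matches until log position 2, which reads 'combined inputs -3 / 0' in place of 'combined inputs 3 / 0'.
Call chain: main.
First divergence: position 2; shown 'combined inputs -3 / 0' vs intended 'combined inputs 3 / 0'.
Intended log window:
  1: processing a batch of 6
  2: combined inputs 3 / 0
Execution walk:
  rank_cells([3, 2, 12, 4, 3, 1]) -> -3  [called from main, line 28]
  collect_span([3, 2, 12, 4, 3, 1], 12) -> 0  [called from main, line 29]
  screen_input(-3, -3, 3) -> -3  [called from sum_active, line 22]
  sum_active(-3, 0) -> -3  [called from main, line 31]
Log origin:
  1 — main, line 27
  2 — main, line 30
A correct fix: line 5: replace `-` with `+`.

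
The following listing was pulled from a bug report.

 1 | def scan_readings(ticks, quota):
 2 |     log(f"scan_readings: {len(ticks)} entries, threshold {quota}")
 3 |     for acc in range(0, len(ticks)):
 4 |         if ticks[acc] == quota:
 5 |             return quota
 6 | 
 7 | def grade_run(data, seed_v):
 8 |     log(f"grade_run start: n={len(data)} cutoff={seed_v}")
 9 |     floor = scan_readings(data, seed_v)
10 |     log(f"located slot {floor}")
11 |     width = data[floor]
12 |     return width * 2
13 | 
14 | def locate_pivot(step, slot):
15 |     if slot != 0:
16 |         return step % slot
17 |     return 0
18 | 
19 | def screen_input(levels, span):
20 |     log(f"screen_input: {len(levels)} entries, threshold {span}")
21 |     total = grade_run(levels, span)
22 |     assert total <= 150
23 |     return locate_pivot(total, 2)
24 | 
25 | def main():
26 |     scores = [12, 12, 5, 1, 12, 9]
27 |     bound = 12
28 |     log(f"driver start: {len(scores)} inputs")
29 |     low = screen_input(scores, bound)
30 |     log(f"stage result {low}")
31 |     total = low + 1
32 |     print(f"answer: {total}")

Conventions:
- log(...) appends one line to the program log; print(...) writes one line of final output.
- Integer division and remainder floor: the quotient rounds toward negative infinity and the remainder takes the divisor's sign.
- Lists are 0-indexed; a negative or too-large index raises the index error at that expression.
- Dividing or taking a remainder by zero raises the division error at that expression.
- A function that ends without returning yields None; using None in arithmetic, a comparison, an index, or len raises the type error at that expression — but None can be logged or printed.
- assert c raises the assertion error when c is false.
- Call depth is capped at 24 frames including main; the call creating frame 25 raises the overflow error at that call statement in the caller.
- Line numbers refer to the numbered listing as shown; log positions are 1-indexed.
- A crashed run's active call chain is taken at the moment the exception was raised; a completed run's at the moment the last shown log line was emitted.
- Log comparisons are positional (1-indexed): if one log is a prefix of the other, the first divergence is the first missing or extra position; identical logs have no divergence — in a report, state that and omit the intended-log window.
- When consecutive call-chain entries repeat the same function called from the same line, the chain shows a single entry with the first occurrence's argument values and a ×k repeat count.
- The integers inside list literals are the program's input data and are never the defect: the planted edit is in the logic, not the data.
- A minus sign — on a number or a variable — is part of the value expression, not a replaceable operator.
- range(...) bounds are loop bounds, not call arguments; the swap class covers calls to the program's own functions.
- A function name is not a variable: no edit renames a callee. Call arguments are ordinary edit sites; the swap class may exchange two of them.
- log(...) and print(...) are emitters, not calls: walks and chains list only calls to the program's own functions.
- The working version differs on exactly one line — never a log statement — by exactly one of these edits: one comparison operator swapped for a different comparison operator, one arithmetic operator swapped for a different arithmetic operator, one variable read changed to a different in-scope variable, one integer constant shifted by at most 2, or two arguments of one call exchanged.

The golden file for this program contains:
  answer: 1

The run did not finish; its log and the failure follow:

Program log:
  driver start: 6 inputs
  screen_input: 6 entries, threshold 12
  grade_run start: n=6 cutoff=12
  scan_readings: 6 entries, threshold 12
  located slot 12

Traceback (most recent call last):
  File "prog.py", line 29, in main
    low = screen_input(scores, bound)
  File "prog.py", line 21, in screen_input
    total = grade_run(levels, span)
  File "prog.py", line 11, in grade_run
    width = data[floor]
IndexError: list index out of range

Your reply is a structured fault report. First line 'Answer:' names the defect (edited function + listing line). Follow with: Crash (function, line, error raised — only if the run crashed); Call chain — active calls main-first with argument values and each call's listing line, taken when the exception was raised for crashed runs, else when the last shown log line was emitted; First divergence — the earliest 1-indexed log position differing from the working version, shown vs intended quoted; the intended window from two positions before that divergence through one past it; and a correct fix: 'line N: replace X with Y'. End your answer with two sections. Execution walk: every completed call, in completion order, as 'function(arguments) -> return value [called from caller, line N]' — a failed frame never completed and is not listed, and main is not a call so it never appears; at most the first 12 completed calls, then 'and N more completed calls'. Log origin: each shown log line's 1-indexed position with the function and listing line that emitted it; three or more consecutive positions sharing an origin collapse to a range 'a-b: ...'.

Answer: the defect is in scan_readings at line 5.
Key fact: Everything matches until log position 5, which reads 'located slot 12' in place of 'located slot 0'.
Crash: grade_run, line 11, IndexError.
Call chain: main -> screen_input([12, 12, 5, 1, 12, 9], 12) (called at line 29) -> grade_run([12, 12, 5, 1, 12, 9], 12) (called at line 21).
First divergence: position 5 — the shown line 'located slot 12' should read 'located slot 0'.
Intended log window:
  3: grade_run start: n=6 cutoff=12
  4: scan_readings: 6 entries, threshold 12
  5: located slot 0
  6: stage result 0
Execution walk:
  scan_readings([12, 12, 5, 1, 12, 9], 12) -> 12  [called from grade_run, line 9]
Log origins:
  1: from main, line 28
  2: from screen_input, line 20
  3: from grade_run, line 8
  4: from scan_readings, line 2
  5: from grade_run, line 10
A correct fix: line 5: replace `quota` with `acc`.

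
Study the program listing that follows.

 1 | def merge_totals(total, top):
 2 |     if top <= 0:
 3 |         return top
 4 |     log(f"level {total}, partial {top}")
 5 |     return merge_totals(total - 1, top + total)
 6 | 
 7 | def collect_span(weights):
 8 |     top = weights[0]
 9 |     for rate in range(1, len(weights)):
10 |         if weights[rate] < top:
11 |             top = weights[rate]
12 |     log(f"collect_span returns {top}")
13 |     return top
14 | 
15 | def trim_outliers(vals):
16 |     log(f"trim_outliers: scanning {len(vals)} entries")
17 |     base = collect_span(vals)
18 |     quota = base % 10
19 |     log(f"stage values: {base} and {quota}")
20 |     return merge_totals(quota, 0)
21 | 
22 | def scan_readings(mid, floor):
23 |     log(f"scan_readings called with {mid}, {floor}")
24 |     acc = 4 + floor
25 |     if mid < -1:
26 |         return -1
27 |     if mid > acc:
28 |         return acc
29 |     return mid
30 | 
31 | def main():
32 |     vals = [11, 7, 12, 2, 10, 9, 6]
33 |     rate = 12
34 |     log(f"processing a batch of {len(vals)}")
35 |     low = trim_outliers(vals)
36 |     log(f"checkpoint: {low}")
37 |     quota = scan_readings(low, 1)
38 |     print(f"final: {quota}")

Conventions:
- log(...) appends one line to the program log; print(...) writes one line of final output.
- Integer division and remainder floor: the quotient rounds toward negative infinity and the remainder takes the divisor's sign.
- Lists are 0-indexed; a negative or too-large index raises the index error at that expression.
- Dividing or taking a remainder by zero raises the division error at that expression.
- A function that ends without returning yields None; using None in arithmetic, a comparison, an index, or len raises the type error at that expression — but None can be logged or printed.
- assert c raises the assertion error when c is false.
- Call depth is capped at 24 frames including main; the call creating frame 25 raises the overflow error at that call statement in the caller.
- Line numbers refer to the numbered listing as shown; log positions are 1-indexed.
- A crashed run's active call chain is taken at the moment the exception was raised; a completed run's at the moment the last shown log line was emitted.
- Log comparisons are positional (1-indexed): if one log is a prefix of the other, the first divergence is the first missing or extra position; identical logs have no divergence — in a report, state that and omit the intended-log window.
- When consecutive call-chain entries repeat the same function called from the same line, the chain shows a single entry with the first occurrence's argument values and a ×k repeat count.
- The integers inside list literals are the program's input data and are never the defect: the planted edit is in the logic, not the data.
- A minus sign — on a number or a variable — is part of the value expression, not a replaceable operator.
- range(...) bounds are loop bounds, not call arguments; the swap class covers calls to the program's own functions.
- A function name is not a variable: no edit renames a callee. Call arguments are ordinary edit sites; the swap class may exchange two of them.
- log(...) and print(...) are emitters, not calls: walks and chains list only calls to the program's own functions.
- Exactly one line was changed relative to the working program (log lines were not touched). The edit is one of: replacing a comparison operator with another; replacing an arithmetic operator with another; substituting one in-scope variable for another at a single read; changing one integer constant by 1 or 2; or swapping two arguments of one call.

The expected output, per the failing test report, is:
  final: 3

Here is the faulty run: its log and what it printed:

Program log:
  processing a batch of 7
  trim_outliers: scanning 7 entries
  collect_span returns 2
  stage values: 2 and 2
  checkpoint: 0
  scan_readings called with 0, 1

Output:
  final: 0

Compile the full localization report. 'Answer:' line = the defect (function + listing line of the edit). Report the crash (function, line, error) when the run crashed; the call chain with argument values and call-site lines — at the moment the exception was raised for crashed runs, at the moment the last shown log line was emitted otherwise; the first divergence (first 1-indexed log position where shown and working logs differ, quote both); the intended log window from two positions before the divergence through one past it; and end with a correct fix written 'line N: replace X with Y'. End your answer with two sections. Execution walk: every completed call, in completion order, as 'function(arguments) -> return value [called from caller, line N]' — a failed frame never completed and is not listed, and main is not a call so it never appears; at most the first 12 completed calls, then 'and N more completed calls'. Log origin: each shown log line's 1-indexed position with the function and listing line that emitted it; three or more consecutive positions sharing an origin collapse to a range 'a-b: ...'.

Answer: the defect is in merge_totals at line 2.
Core observation: The log first diverges at position 5: the faulty run prints 'checkpoint: 0' where the working version prints 'level 2, partial 0'.
Call chain: main -> scan_readings(0, 1) (called at line 37).
First divergence: at position 5 the run shows 'checkpoint: 0' where the working version logs 'level 2, partial 0'.
Intended log window:
  3: collect_span returns 2
  4: stage values: 2 and 2
  5: level 2, partial 0
  6: level 1, partial 2
Execution walk:
  collect_span([11, 7, 12, 2, 10, 9, 6]) -> 2  [called from trim_outliers, line 17]
  merge_totals(2, 0) -> 0  [called from trim_outliers, line 20]
  trim_outliers([11, 7, 12, 2, 10, 9, 6]) -> 0  [called from main, line 35]
  scan_readings(0, 1) -> 0  [called from main, line 37]
Log origin:
  1: from main, line 34
  2: from trim_outliers, line 16
  3: from collect_span, line 12
  4: from trim_outliers, line 19
  5: from main, line 36
  6: from scan_readings, line 23
A correct fix: line 2: replace `top` with `total`.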